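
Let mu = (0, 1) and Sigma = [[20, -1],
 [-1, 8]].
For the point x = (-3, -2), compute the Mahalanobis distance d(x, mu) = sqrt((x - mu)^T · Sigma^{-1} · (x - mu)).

Step 1 — centre the observation: (x - mu) = (-3, -3).

Step 2 — invert Sigma. det(Sigma) = 20·8 - (-1)² = 159.
  Sigma^{-1} = (1/det) · [[d, -b], [-b, a]] = [[0.0503, 0.0063],
 [0.0063, 0.1258]].

Step 3 — form the quadratic (x - mu)^T · Sigma^{-1} · (x - mu):
  Sigma^{-1} · (x - mu) = (-0.1698, -0.3962).
  (x - mu)^T · [Sigma^{-1} · (x - mu)] = (-3)·(-0.1698) + (-3)·(-0.3962) = 1.6981.

Step 4 — take square root: d = √(1.6981) ≈ 1.3031.

d(x, mu) = √(1.6981) ≈ 1.3031


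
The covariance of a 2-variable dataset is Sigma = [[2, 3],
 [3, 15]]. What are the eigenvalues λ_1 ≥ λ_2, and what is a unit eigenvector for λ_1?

Step 1 — characteristic polynomial of 2×2 Sigma:
  det(Sigma - λI) = λ² - trace · λ + det = 0.
  trace = 2 + 15 = 17, det = 2·15 - (3)² = 21.
Step 2 — discriminant:
  Δ = trace² - 4·det = 289 - 84 = 205.
Step 3 — eigenvalues:
  λ = (trace ± √Δ)/2 = (17 ± 14.3178)/2,
  λ_1 = 15.6589,  λ_2 = 1.3411.

Step 4 — unit eigenvector for λ_1: solve (Sigma - λ_1 I)v = 0. First row:
  (2 - 15.6589)·v_x + (3)·v_y = 0, i.e. (-13.6589)·v_x + (3)·v_y = 0,
  so v ∝ (b, λ_1 - a) = (3, 13.6589) = u.
  ||u|| = √((3)² + (13.6589)²) = √(195.5658) ≈ 13.9845,
  v_1 = u/||u|| ≈ (0.2145, 0.9767) (||v_1|| = 1).

λ_1 = 15.6589,  λ_2 = 1.3411;  v_1 ≈ (0.2145, 0.9767)


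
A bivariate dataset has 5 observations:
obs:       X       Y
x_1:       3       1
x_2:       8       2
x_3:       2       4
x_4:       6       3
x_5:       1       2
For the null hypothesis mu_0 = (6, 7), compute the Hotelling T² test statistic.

Step 1 — sample mean vector:
  mean(X) = (3 + 8 + 2 + 6 + 1) / 5 = 20/5 = 4
  mean(Y) = (1 + 2 + 4 + 3 + 2) / 5 = 12/5 = 2.4
  x̄ = (4, 2.4),  deviation x̄ - mu_0 = (4, 2.4) - (6, 7) = (-2, -4.6).

Step 2 — sample covariance matrix, S[i,j] = (1/(n-1)) · Σ_k (x_{k,i} - mean_i) · (x_{k,j} - mean_j), divisor n-1 = 4:
  S[X,X] = ((-1)·(-1) + (4)·(4) + (-2)·(-2) + (2)·(2) + (-3)·(-3)) / 4 = 34/4 = 8.5
  S[X,Y] = ((-1)·(-1.4) + (4)·(-0.4) + (-2)·(1.6) + (2)·(0.6) + (-3)·(-0.4)) / 4 = -1/4 = -0.25
  S[Y,Y] = ((-1.4)·(-1.4) + (-0.4)·(-0.4) + (1.6)·(1.6) + (0.6)·(0.6) + (-0.4)·(-0.4)) / 4 = 5.2/4 = 1.3
  S = [[8.5, -0.25],
 [-0.25, 1.3]].

Step 3 — invert S. det(S) = 8.5·1.3 - (-0.25)² = 10.9875.
  S^{-1} = (1/det) · [[d, -b], [-b, a]] = [[0.1183, 0.0228],
 [0.0228, 0.7736]].

Step 4 — quadratic form (x̄ - mu_0)^T · S^{-1} · (x̄ - mu_0):
  S^{-1} · (x̄ - mu_0) = (-0.3413, -3.6041),
  (x̄ - mu_0)^T · [...] = (-2)·(-0.3413) + (-4.6)·(-3.6041) = 17.2614.

Step 5 — scale by n: T² = 5 · 17.2614 = 86.3072.

T² ≈ 86.3072


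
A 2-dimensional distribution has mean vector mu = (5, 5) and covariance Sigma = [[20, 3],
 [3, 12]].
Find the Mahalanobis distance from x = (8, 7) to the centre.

Step 1 — centre the observation: (x - mu) = (3, 2).

Step 2 — invert Sigma. det(Sigma) = 20·12 - (3)² = 231.
  Sigma^{-1} = (1/det) · [[d, -b], [-b, a]] = [[0.0519, -0.013],
 [-0.013, 0.0866]].

Step 3 — form the quadratic (x - mu)^T · Sigma^{-1} · (x - mu):
  Sigma^{-1} · (x - mu) = (0.1299, 0.1342).
  (x - mu)^T · [Sigma^{-1} · (x - mu)] = (3)·(0.1299) + (2)·(0.1342) = 0.658.

Step 4 — take square root: d = √(0.658) ≈ 0.8112.

d(x, mu) = √(0.658) ≈ 0.8112


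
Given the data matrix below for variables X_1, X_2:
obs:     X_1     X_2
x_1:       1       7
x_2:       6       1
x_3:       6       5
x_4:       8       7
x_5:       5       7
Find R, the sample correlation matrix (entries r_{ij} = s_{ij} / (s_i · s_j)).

Step 1 — column means:
  mean(X_1) = (1 + 6 + 6 + 8 + 5) / 5 = 26/5 = 5.2
  mean(X_2) = (7 + 1 + 5 + 7 + 7) / 5 = 27/5 = 5.4

Step 2 — sample variances and covariances s[i,j] = (1/(n-1)) · Σ_k (x_{k,i} - mean_i) · (x_{k,j} - mean_j), with n-1 = 4:
  s[X_1,X_1] = ((-4.2)·(-4.2) + (0.8)·(0.8) + (0.8)·(0.8) + (2.8)·(2.8) + (-0.2)·(-0.2)) / 4 = 26.8/4 = 6.7
  s[X_1,X_2] = ((-4.2)·(1.6) + (0.8)·(-4.4) + (0.8)·(-0.4) + (2.8)·(1.6) + (-0.2)·(1.6)) / 4 = -6.4/4 = -1.6
  s[X_2,X_2] = ((1.6)·(1.6) + (-4.4)·(-4.4) + (-0.4)·(-0.4) + (1.6)·(1.6) + (1.6)·(1.6)) / 4 = 27.2/4 = 6.8
  Sample standard deviations s_i = √(s[i,i]):
  s(X_1) = √(6.7) = 2.5884
  s(X_2) = √(6.8) = 2.6077

Step 3 — r_{ij} = s_{ij} / (s_i · s_j):
  r[X_1,X_1] = 1 (diagonal).
  r[X_1,X_2] = -1.6 / (2.5884 · 2.6077) = -1.6 / 6.7498 = -0.237
  r[X_2,X_2] = 1 (diagonal).

R is symmetric with unit diagonal. Assembling:

R = [[1, -0.237],
 [-0.237, 1]]


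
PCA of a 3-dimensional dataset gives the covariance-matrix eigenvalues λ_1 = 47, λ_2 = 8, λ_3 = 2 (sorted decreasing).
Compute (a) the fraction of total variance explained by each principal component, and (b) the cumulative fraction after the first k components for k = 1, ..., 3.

Step 1 — total variance = trace(Sigma) = Σ λ_i = 47 + 8 + 2 = 57.

Step 2 — fraction explained by component i = λ_i / Σ λ:
  PC1: 47/57 = 0.8246
  PC2: 8/57 = 0.1404
  PC3: 2/57 = 0.0351

Step 3 — cumulative fraction after k components = (λ_1 + ... + λ_k) / Σ λ:
  k = 1: 47/57 = 0.8246
  k = 2: (47 + 8)/57 = 55/57 = 0.9649
  k = 3: (47 + 8 + 2)/57 = 57/57 = 1

Summary (fraction, with percent):

explained: PC1 0.8246 (82.46%), PC2 0.1404 (14.04%), PC3 0.0351 (3.51%);  cumulative: 0.8246, 0.9649, 1


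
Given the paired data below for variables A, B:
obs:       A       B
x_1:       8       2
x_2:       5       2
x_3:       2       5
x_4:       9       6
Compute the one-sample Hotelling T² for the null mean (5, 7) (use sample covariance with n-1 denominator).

Step 1 — sample mean vector:
  mean(A) = (8 + 5 + 2 + 9) / 4 = 24/4 = 6
  mean(B) = (2 + 2 + 5 + 6) / 4 = 15/4 = 3.75
  x̄ = (6, 3.75),  deviation x̄ - mu_0 = (6, 3.75) - (5, 7) = (1, -3.25).

Step 2 — sample covariance matrix, S[i,j] = (1/(n-1)) · Σ_k (x_{k,i} - mean_i) · (x_{k,j} - mean_j), divisor n-1 = 3:
  S[A,A] = ((2)·(2) + (-1)·(-1) + (-4)·(-4) + (3)·(3)) / 3 = 30/3 = 10
  S[A,B] = ((2)·(-1.75) + (-1)·(-1.75) + (-4)·(1.25) + (3)·(2.25)) / 3 = 0/3 = 0
  S[B,B] = ((-1.75)·(-1.75) + (-1.75)·(-1.75) + (1.25)·(1.25) + (2.25)·(2.25)) / 3 = 12.75/3 = 4.25
  S = [[10, 0],
 [0, 4.25]].

Step 3 — invert S. det(S) = 10·4.25 - (0)² = 42.5.
  S^{-1} = (1/det) · [[d, -b], [-b, a]] = [[0.1, 0],
 [0, 0.2353]].

Step 4 — quadratic form (x̄ - mu_0)^T · S^{-1} · (x̄ - mu_0):
  S^{-1} · (x̄ - mu_0) = (0.1, -0.7647),
  (x̄ - mu_0)^T · [...] = (1)·(0.1) + (-3.25)·(-0.7647) = 2.5853.

Step 5 — scale by n: T² = 4 · 2.5853 = 10.3412.

T² ≈ 10.3412


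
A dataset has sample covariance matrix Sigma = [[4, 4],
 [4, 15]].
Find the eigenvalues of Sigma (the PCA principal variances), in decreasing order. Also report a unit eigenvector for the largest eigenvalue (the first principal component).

Step 1 — characteristic polynomial of 2×2 Sigma:
  det(Sigma - λI) = λ² - trace · λ + det = 0.
  trace = 4 + 15 = 19, det = 4·15 - (4)² = 44.
Step 2 — discriminant:
  Δ = trace² - 4·det = 361 - 176 = 185.
Step 3 — eigenvalues:
  λ = (trace ± √Δ)/2 = (19 ± 13.6015)/2,
  λ_1 = 16.3007,  λ_2 = 2.6993.

Step 4 — unit eigenvector for λ_1: solve (Sigma - λ_1 I)v = 0. First row:
  (4 - 16.3007)·v_x + (4)·v_y = 0, i.e. (-12.3007)·v_x + (4)·v_y = 0,
  so v ∝ (b, λ_1 - a) = (4, 12.3007) = u.
  ||u|| = √((4)² + (12.3007)²) = √(167.3081) ≈ 12.9348,
  v_1 = u/||u|| ≈ (0.3092, 0.951) (||v_1|| = 1).

λ_1 = 16.3007,  λ_2 = 2.6993;  v_1 ≈ (0.3092, 0.951)


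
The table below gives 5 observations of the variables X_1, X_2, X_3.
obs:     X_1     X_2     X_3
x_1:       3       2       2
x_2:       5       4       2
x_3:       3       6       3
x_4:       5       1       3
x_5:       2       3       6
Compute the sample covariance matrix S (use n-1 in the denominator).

Step 1 — column means:
  mean(X_1) = (3 + 5 + 3 + 5 + 2) / 5 = 18/5 = 3.6
  mean(X_2) = (2 + 4 + 6 + 1 + 3) / 5 = 16/5 = 3.2
  mean(X_3) = (2 + 2 + 3 + 3 + 6) / 5 = 16/5 = 3.2

Step 2 — sample covariance S[i,j] = (1/(n-1)) · Σ_k (x_{k,i} - mean_i) · (x_{k,j} - mean_j), with n-1 = 4.
  S[X_1,X_1] = ((-0.6)·(-0.6) + (1.4)·(1.4) + (-0.6)·(-0.6) + (1.4)·(1.4) + (-1.6)·(-1.6)) / 4 = 7.2/4 = 1.8
  S[X_1,X_2] = ((-0.6)·(-1.2) + (1.4)·(0.8) + (-0.6)·(2.8) + (1.4)·(-2.2) + (-1.6)·(-0.2)) / 4 = -2.6/4 = -0.65
  S[X_1,X_3] = ((-0.6)·(-1.2) + (1.4)·(-1.2) + (-0.6)·(-0.2) + (1.4)·(-0.2) + (-1.6)·(2.8)) / 4 = -5.6/4 = -1.4
  S[X_2,X_2] = ((-1.2)·(-1.2) + (0.8)·(0.8) + (2.8)·(2.8) + (-2.2)·(-2.2) + (-0.2)·(-0.2)) / 4 = 14.8/4 = 3.7
  S[X_2,X_3] = ((-1.2)·(-1.2) + (0.8)·(-1.2) + (2.8)·(-0.2) + (-2.2)·(-0.2) + (-0.2)·(2.8)) / 4 = -0.2/4 = -0.05
  S[X_3,X_3] = ((-1.2)·(-1.2) + (-1.2)·(-1.2) + (-0.2)·(-0.2) + (-0.2)·(-0.2) + (2.8)·(2.8)) / 4 = 10.8/4 = 2.7

S is symmetric (S[j,i] = S[i,j]). Assembling:

S = [[1.8, -0.65, -1.4],
 [-0.65, 3.7, -0.05],
 [-1.4, -0.05, 2.7]]


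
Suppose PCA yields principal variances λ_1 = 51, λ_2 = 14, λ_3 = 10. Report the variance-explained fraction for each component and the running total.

Step 1 — total variance = trace(Sigma) = Σ λ_i = 51 + 14 + 10 = 75.

Step 2 — fraction explained by component i = λ_i / Σ λ:
  PC1: 51/75 = 0.68
  PC2: 14/75 = 0.1867
  PC3: 10/75 = 0.1333

Step 3 — cumulative fraction after k components = (λ_1 + ... + λ_k) / Σ λ:
  k = 1: 51/75 = 0.68
  k = 2: (51 + 14)/75 = 65/75 = 0.8667
  k = 3: (51 + 14 + 10)/75 = 75/75 = 1

Summary (fraction, with percent):

explained: PC1 0.68 (68%), PC2 0.1867 (18.67%), PC3 0.1333 (13.33%);  cumulative: 0.68, 0.8667, 1


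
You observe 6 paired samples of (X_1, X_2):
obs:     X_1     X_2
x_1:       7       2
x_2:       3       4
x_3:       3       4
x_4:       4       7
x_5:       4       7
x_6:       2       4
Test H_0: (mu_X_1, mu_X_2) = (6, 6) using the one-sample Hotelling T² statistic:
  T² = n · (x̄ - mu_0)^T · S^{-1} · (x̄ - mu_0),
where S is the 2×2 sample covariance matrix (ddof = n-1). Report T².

Step 1 — sample mean vector:
  mean(X_1) = (7 + 3 + 3 + 4 + 4 + 2) / 6 = 23/6 = 3.8333
  mean(X_2) = (2 + 4 + 4 + 7 + 7 + 4) / 6 = 28/6 = 4.6667
  x̄ = (3.8333, 4.6667),  deviation x̄ - mu_0 = (3.8333, 4.6667) - (6, 6) = (-2.1667, -1.3333).

Step 2 — sample covariance matrix, S[i,j] = (1/(n-1)) · Σ_k (x_{k,i} - mean_i) · (x_{k,j} - mean_j), divisor n-1 = 5:
  S[X_1,X_1] = ((3.1667)·(3.1667) + (-0.8333)·(-0.8333) + (-0.8333)·(-0.8333) + (0.1667)·(0.1667) + (0.1667)·(0.1667) + (-1.8333)·(-1.8333)) / 5 = 14.8333/5 = 2.9667
  S[X_1,X_2] = ((3.1667)·(-2.6667) + (-0.8333)·(-0.6667) + (-0.8333)·(-0.6667) + (0.1667)·(2.3333) + (0.1667)·(2.3333) + (-1.8333)·(-0.6667)) / 5 = -5.3333/5 = -1.0667
  S[X_2,X_2] = ((-2.6667)·(-2.6667) + (-0.6667)·(-0.6667) + (-0.6667)·(-0.6667) + (2.3333)·(2.3333) + (2.3333)·(2.3333) + (-0.6667)·(-0.6667)) / 5 = 19.3333/5 = 3.8667
  S = [[2.9667, -1.0667],
 [-1.0667, 3.8667]].

Step 3 — invert S. det(S) = 2.9667·3.8667 - (-1.0667)² = 10.3333.
  S^{-1} = (1/det) · [[d, -b], [-b, a]] = [[0.3742, 0.1032],
 [0.1032, 0.2871]].

Step 4 — quadratic form (x̄ - mu_0)^T · S^{-1} · (x̄ - mu_0):
  S^{-1} · (x̄ - mu_0) = (-0.9484, -0.6065),
  (x̄ - mu_0)^T · [...] = (-2.1667)·(-0.9484) + (-1.3333)·(-0.6065) = 2.8634.

Step 5 — scale by n: T² = 6 · 2.8634 = 17.1806.

T² ≈ 17.1806


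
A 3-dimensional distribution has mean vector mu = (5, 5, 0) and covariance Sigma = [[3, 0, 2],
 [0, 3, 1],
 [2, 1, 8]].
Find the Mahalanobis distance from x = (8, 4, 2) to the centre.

Step 1 — centre the observation: (x - mu) = (3, -1, 2).

Step 2 — invert Sigma (cofactor / det for 3×3, or solve directly):
  Sigma^{-1} = [[0.4035, 0.0351, -0.1053],
 [0.0351, 0.3509, -0.0526],
 [-0.1053, -0.0526, 0.1579]].

Step 3 — form the quadratic (x - mu)^T · Sigma^{-1} · (x - mu):
  Sigma^{-1} · (x - mu) = (0.9649, -0.3509, 0.0526).
  (x - mu)^T · [Sigma^{-1} · (x - mu)] = (3)·(0.9649) + (-1)·(-0.3509) + (2)·(0.0526) = 3.3509.

Step 4 — take square root: d = √(3.3509) ≈ 1.8305.

d(x, mu) = √(3.3509) ≈ 1.8305


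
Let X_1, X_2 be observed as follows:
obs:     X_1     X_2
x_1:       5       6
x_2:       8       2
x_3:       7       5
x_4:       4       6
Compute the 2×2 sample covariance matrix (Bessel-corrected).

Step 1 — column means:
  mean(X_1) = (5 + 8 + 7 + 4) / 4 = 24/4 = 6
  mean(X_2) = (6 + 2 + 5 + 6) / 4 = 19/4 = 4.75

Step 2 — sample covariance S[i,j] = (1/(n-1)) · Σ_k (x_{k,i} - mean_i) · (x_{k,j} - mean_j), with n-1 = 3.
  S[X_1,X_1] = ((-1)·(-1) + (2)·(2) + (1)·(1) + (-2)·(-2)) / 3 = 10/3 = 3.3333
  S[X_1,X_2] = ((-1)·(1.25) + (2)·(-2.75) + (1)·(0.25) + (-2)·(1.25)) / 3 = -9/3 = -3
  S[X_2,X_2] = ((1.25)·(1.25) + (-2.75)·(-2.75) + (0.25)·(0.25) + (1.25)·(1.25)) / 3 = 10.75/3 = 3.5833

S is symmetric (S[j,i] = S[i,j]). Assembling:

S = [[3.3333, -3],
 [-3, 3.5833]]


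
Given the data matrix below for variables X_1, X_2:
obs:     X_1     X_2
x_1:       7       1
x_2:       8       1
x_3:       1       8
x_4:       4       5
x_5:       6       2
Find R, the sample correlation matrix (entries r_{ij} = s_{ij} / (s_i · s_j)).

Step 1 — column means:
  mean(X_1) = (7 + 8 + 1 + 4 + 6) / 5 = 26/5 = 5.2
  mean(X_2) = (1 + 1 + 8 + 5 + 2) / 5 = 17/5 = 3.4

Step 2 — sample variances and covariances s[i,j] = (1/(n-1)) · Σ_k (x_{k,i} - mean_i) · (x_{k,j} - mean_j), with n-1 = 4:
  s[X_1,X_1] = ((1.8)·(1.8) + (2.8)·(2.8) + (-4.2)·(-4.2) + (-1.2)·(-1.2) + (0.8)·(0.8)) / 4 = 30.8/4 = 7.7
  s[X_1,X_2] = ((1.8)·(-2.4) + (2.8)·(-2.4) + (-4.2)·(4.6) + (-1.2)·(1.6) + (0.8)·(-1.4)) / 4 = -33.4/4 = -8.35
  s[X_2,X_2] = ((-2.4)·(-2.4) + (-2.4)·(-2.4) + (4.6)·(4.6) + (1.6)·(1.6) + (-1.4)·(-1.4)) / 4 = 37.2/4 = 9.3
  Sample standard deviations s_i = √(s[i,i]):
  s(X_1) = √(7.7) = 2.7749
  s(X_2) = √(9.3) = 3.0496

Step 3 — r_{ij} = s_{ij} / (s_i · s_j):
  r[X_1,X_1] = 1 (diagonal).
  r[X_1,X_2] = -8.35 / (2.7749 · 3.0496) = -8.35 / 8.4623 = -0.9867
  r[X_2,X_2] = 1 (diagonal).

R is symmetric with unit diagonal. Assembling:

R = [[1, -0.9867],
 [-0.9867, 1]]


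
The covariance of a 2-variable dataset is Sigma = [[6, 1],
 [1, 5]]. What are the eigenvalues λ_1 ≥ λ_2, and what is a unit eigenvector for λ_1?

Step 1 — characteristic polynomial of 2×2 Sigma:
  det(Sigma - λI) = λ² - trace · λ + det = 0.
  trace = 6 + 5 = 11, det = 6·5 - (1)² = 29.
Step 2 — discriminant:
  Δ = trace² - 4·det = 121 - 116 = 5.
Step 3 — eigenvalues:
  λ = (trace ± √Δ)/2 = (11 ± 2.2361)/2,
  λ_1 = 6.618,  λ_2 = 4.382.

Step 4 — unit eigenvector for λ_1: solve (Sigma - λ_1 I)v = 0. First row:
  (6 - 6.618)·v_x + (1)·v_y = 0, i.e. (-0.618)·v_x + (1)·v_y = 0,
  so v ∝ (b, λ_1 - a) = (1, 0.618) = u.
  ||u|| = √((1)² + (0.618)²) = √(1.382) ≈ 1.1756,
  v_1 = u/||u|| ≈ (0.8507, 0.5257) (||v_1|| = 1).

λ_1 = 6.618,  λ_2 = 4.382;  v_1 ≈ (0.8507, 0.5257)


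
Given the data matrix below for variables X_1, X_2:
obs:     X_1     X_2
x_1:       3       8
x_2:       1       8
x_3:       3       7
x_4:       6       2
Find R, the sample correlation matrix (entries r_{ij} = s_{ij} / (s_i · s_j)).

Step 1 — column means:
  mean(X_1) = (3 + 1 + 3 + 6) / 4 = 13/4 = 3.25
  mean(X_2) = (8 + 8 + 7 + 2) / 4 = 25/4 = 6.25

Step 2 — sample variances and covariances s[i,j] = (1/(n-1)) · Σ_k (x_{k,i} - mean_i) · (x_{k,j} - mean_j), with n-1 = 3:
  s[X_1,X_1] = ((-0.25)·(-0.25) + (-2.25)·(-2.25) + (-0.25)·(-0.25) + (2.75)·(2.75)) / 3 = 12.75/3 = 4.25
  s[X_1,X_2] = ((-0.25)·(1.75) + (-2.25)·(1.75) + (-0.25)·(0.75) + (2.75)·(-4.25)) / 3 = -16.25/3 = -5.4167
  s[X_2,X_2] = ((1.75)·(1.75) + (1.75)·(1.75) + (0.75)·(0.75) + (-4.25)·(-4.25)) / 3 = 24.75/3 = 8.25
  Sample standard deviations s_i = √(s[i,i]):
  s(X_1) = √(4.25) = 2.0616
  s(X_2) = √(8.25) = 2.8723

Step 3 — r_{ij} = s_{ij} / (s_i · s_j):
  r[X_1,X_1] = 1 (diagonal).
  r[X_1,X_2] = -5.4167 / (2.0616 · 2.8723) = -5.4167 / 5.9214 = -0.9148
  r[X_2,X_2] = 1 (diagonal).

R is symmetric with unit diagonal. Assembling:

R = [[1, -0.9148],
 [-0.9148, 1]]


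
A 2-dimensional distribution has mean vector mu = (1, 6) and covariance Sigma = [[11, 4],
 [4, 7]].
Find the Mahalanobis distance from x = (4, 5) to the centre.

Step 1 — centre the observation: (x - mu) = (3, -1).

Step 2 — invert Sigma. det(Sigma) = 11·7 - (4)² = 61.
  Sigma^{-1} = (1/det) · [[d, -b], [-b, a]] = [[0.1148, -0.0656],
 [-0.0656, 0.1803]].

Step 3 — form the quadratic (x - mu)^T · Sigma^{-1} · (x - mu):
  Sigma^{-1} · (x - mu) = (0.4098, -0.377).
  (x - mu)^T · [Sigma^{-1} · (x - mu)] = (3)·(0.4098) + (-1)·(-0.377) = 1.6066.

Step 4 — take square root: d = √(1.6066) ≈ 1.2675.

d(x, mu) = √(1.6066) ≈ 1.2675


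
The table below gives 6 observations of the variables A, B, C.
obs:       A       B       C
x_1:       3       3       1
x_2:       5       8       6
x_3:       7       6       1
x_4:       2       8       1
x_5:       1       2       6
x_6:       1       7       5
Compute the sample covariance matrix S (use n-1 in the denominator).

Step 1 — column means:
  mean(A) = (3 + 5 + 7 + 2 + 1 + 1) / 6 = 19/6 = 3.1667
  mean(B) = (3 + 8 + 6 + 8 + 2 + 7) / 6 = 34/6 = 5.6667
  mean(C) = (1 + 6 + 1 + 1 + 6 + 5) / 6 = 20/6 = 3.3333

Step 2 — sample covariance S[i,j] = (1/(n-1)) · Σ_k (x_{k,i} - mean_i) · (x_{k,j} - mean_j), with n-1 = 5.
  S[A,A] = ((-0.1667)·(-0.1667) + (1.8333)·(1.8333) + (3.8333)·(3.8333) + (-1.1667)·(-1.1667) + (-2.1667)·(-2.1667) + (-2.1667)·(-2.1667)) / 5 = 28.8333/5 = 5.7667
  S[A,B] = ((-0.1667)·(-2.6667) + (1.8333)·(2.3333) + (3.8333)·(0.3333) + (-1.1667)·(2.3333) + (-2.1667)·(-3.6667) + (-2.1667)·(1.3333)) / 5 = 8.3333/5 = 1.6667
  S[A,C] = ((-0.1667)·(-2.3333) + (1.8333)·(2.6667) + (3.8333)·(-2.3333) + (-1.1667)·(-2.3333) + (-2.1667)·(2.6667) + (-2.1667)·(1.6667)) / 5 = -10.3333/5 = -2.0667
  S[B,B] = ((-2.6667)·(-2.6667) + (2.3333)·(2.3333) + (0.3333)·(0.3333) + (2.3333)·(2.3333) + (-3.6667)·(-3.6667) + (1.3333)·(1.3333)) / 5 = 33.3333/5 = 6.6667
  S[B,C] = ((-2.6667)·(-2.3333) + (2.3333)·(2.6667) + (0.3333)·(-2.3333) + (2.3333)·(-2.3333) + (-3.6667)·(2.6667) + (1.3333)·(1.6667)) / 5 = -1.3333/5 = -0.2667
  S[C,C] = ((-2.3333)·(-2.3333) + (2.6667)·(2.6667) + (-2.3333)·(-2.3333) + (-2.3333)·(-2.3333) + (2.6667)·(2.6667) + (1.6667)·(1.6667)) / 5 = 33.3333/5 = 6.6667

S is symmetric (S[j,i] = S[i,j]). Assembling:

S = [[5.7667, 1.6667, -2.0667],
 [1.6667, 6.6667, -0.2667],
 [-2.0667, -0.2667, 6.6667]]


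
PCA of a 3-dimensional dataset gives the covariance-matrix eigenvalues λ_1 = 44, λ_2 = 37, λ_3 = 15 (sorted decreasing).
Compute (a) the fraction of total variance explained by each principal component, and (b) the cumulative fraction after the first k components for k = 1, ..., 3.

Step 1 — total variance = trace(Sigma) = Σ λ_i = 44 + 37 + 15 = 96.

Step 2 — fraction explained by component i = λ_i / Σ λ:
  PC1: 44/96 = 0.4583
  PC2: 37/96 = 0.3854
  PC3: 15/96 = 0.1562

Step 3 — cumulative fraction after k components = (λ_1 + ... + λ_k) / Σ λ:
  k = 1: 44/96 = 0.4583
  k = 2: (44 + 37)/96 = 81/96 = 0.8438
  k = 3: (44 + 37 + 15)/96 = 96/96 = 1

Summary (fraction, with percent):

explained: PC1 0.4583 (45.83%), PC2 0.3854 (38.54%), PC3 0.1562 (15.62%);  cumulative: 0.4583, 0.8438, 1


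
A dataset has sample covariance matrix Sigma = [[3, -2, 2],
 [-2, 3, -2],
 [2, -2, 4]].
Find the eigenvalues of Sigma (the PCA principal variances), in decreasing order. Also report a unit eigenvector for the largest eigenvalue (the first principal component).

Step 1 — characteristic polynomial p(λ) = det(λI - Sigma) = λ³ - tr·λ² + c_1·λ - det, where tr = trace, c_1 = sum of the principal 2×2 minors, det = det(Sigma):
  tr = 3 + 3 + 4 = 10,
  c_1 = (3·3 - (-2)²) + (3·4 - (2)²) + (3·4 - (-2)²) = 5 + 8 + 8 = 21,
  det = 3·(3·4 - (-2)²) - (-2)·((-2)·4 - (-2)·(2)) + (2)·((-2)·(-2) - 3·(2)) = 3·(8) - (-2)·(-4) + (2)·(-2) = 12.
  So p(λ) = λ³ - 10λ² + 21λ - 12.
Step 2 — look for an integer root (rational root theorem: any rational root is an integer divisor of 12). Testing λ = 1:
  p(1) = 1 - 10 + 21 - 12 = 0  ✓
  Dividing out (λ - 1): p(λ) = (λ - 1)(λ² - 9λ + 12).
Step 3 — remaining eigenvalues from the quadratic λ² - 9λ + 12 = 0:
  Δ = 9² - 4·12 = 81 - 48 = 33,  λ = (9 ± √33)/2 = (9 ± 5.7446)/2 ≈ 7.3723 or 1.6277.
  Sorted: λ_1 = 7.3723,  λ_2 = 1.6277,  λ_3 = 1  (check: sum = 10 = tr ✓).

Step 4 — unit eigenvector for λ_1 ≈ 7.3723: v spans the null space of (Sigma - λ_1 I), whose rows are
  r_1 = (-4.3723, -2, 2),  r_2 = (-2, -4.3723, -2),  r_3 = (2, -2, -3.3723).
  v is orthogonal to every row, so take v ∝ r_1 × r_2 = ((-2)·(-2) - (2)·(-4.3723), (2)·(-2) - (-4.3723)·(-2), (-4.3723)·(-4.3723) - (-2)·(-2)) ≈ (12.7446, -12.7446, 15.1168).
  Let u = (12.7446, -12.7446, 15.1168).
  ||u|| = √((12.7446)² + (-12.7446)² + (15.1168)²) = √(553.3667) ≈ 23.5237,  v_1 = u/||u|| ≈ (0.5418, -0.5418, 0.6426) (||v_1|| = 1).

λ_1 = 7.3723,  λ_2 = 1.6277,  λ_3 = 1;  v_1 ≈ (0.5418, -0.5418, 0.6426)


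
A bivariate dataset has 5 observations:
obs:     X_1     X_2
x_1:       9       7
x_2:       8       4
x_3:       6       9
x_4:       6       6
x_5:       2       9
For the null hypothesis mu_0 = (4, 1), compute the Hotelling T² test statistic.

Step 1 — sample mean vector:
  mean(X_1) = (9 + 8 + 6 + 6 + 2) / 5 = 31/5 = 6.2
  mean(X_2) = (7 + 4 + 9 + 6 + 9) / 5 = 35/5 = 7
  x̄ = (6.2, 7),  deviation x̄ - mu_0 = (6.2, 7) - (4, 1) = (2.2, 6).

Step 2 — sample covariance matrix, S[i,j] = (1/(n-1)) · Σ_k (x_{k,i} - mean_i) · (x_{k,j} - mean_j), divisor n-1 = 4:
  S[X_1,X_1] = ((2.8)·(2.8) + (1.8)·(1.8) + (-0.2)·(-0.2) + (-0.2)·(-0.2) + (-4.2)·(-4.2)) / 4 = 28.8/4 = 7.2
  S[X_1,X_2] = ((2.8)·(0) + (1.8)·(-3) + (-0.2)·(2) + (-0.2)·(-1) + (-4.2)·(2)) / 4 = -14/4 = -3.5
  S[X_2,X_2] = ((0)·(0) + (-3)·(-3) + (2)·(2) + (-1)·(-1) + (2)·(2)) / 4 = 18/4 = 4.5
  S = [[7.2, -3.5],
 [-3.5, 4.5]].

Step 3 — invert S. det(S) = 7.2·4.5 - (-3.5)² = 20.15.
  S^{-1} = (1/det) · [[d, -b], [-b, a]] = [[0.2233, 0.1737],
 [0.1737, 0.3573]].

Step 4 — quadratic form (x̄ - mu_0)^T · S^{-1} · (x̄ - mu_0):
  S^{-1} · (x̄ - mu_0) = (1.5335, 2.5261),
  (x̄ - mu_0)^T · [...] = (2.2)·(1.5335) + (6)·(2.5261) = 18.53.

Step 5 — scale by n: T² = 5 · 18.53 = 92.6501.

T² ≈ 92.6501


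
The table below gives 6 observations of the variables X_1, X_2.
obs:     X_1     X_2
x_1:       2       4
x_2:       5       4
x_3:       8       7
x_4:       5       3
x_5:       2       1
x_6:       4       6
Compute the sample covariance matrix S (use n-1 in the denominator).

Step 1 — column means:
  mean(X_1) = (2 + 5 + 8 + 5 + 2 + 4) / 6 = 26/6 = 4.3333
  mean(X_2) = (4 + 4 + 7 + 3 + 1 + 6) / 6 = 25/6 = 4.1667

Step 2 — sample covariance S[i,j] = (1/(n-1)) · Σ_k (x_{k,i} - mean_i) · (x_{k,j} - mean_j), with n-1 = 5.
  S[X_1,X_1] = ((-2.3333)·(-2.3333) + (0.6667)·(0.6667) + (3.6667)·(3.6667) + (0.6667)·(0.6667) + (-2.3333)·(-2.3333) + (-0.3333)·(-0.3333)) / 5 = 25.3333/5 = 5.0667
  S[X_1,X_2] = ((-2.3333)·(-0.1667) + (0.6667)·(-0.1667) + (3.6667)·(2.8333) + (0.6667)·(-1.1667) + (-2.3333)·(-3.1667) + (-0.3333)·(1.8333)) / 5 = 16.6667/5 = 3.3333
  S[X_2,X_2] = ((-0.1667)·(-0.1667) + (-0.1667)·(-0.1667) + (2.8333)·(2.8333) + (-1.1667)·(-1.1667) + (-3.1667)·(-3.1667) + (1.8333)·(1.8333)) / 5 = 22.8333/5 = 4.5667

S is symmetric (S[j,i] = S[i,j]). Assembling:

S = [[5.0667, 3.3333],
 [3.3333, 4.5667]]


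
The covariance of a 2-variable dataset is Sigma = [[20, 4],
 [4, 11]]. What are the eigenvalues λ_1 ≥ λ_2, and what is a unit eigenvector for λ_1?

Step 1 — characteristic polynomial of 2×2 Sigma:
  det(Sigma - λI) = λ² - trace · λ + det = 0.
  trace = 20 + 11 = 31, det = 20·11 - (4)² = 204.
Step 2 — discriminant:
  Δ = trace² - 4·det = 961 - 816 = 145.
Step 3 — eigenvalues:
  λ = (trace ± √Δ)/2 = (31 ± 12.0416)/2,
  λ_1 = 21.5208,  λ_2 = 9.4792.

Step 4 — unit eigenvector for λ_1: solve (Sigma - λ_1 I)v = 0. First row:
  (20 - 21.5208)·v_x + (4)·v_y = 0, i.e. (-1.5208)·v_x + (4)·v_y = 0,
  so v ∝ (b, λ_1 - a) = (4, 1.5208) = u.
  ||u|| = √((4)² + (1.5208)²) = √(18.3128) ≈ 4.2793,
  v_1 = u/||u|| ≈ (0.9347, 0.3554) (||v_1|| = 1).

λ_1 = 21.5208,  λ_2 = 9.4792;  v_1 ≈ (0.9347, 0.3554)


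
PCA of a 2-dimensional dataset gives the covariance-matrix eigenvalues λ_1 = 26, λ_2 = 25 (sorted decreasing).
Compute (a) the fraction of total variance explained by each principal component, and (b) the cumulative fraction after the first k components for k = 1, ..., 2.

Step 1 — total variance = trace(Sigma) = Σ λ_i = 26 + 25 = 51.

Step 2 — fraction explained by component i = λ_i / Σ λ:
  PC1: 26/51 = 0.5098
  PC2: 25/51 = 0.4902

Step 3 — cumulative fraction after k components = (λ_1 + ... + λ_k) / Σ λ:
  k = 1: 26/51 = 0.5098
  k = 2: (26 + 25)/51 = 51/51 = 1

Summary (fraction, with percent):

explained: PC1 0.5098 (50.98%), PC2 0.4902 (49.02%);  cumulative: 0.5098, 1


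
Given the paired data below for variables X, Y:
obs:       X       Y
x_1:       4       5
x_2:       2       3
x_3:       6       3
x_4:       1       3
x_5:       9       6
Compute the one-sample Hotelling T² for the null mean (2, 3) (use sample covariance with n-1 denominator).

Step 1 — sample mean vector:
  mean(X) = (4 + 2 + 6 + 1 + 9) / 5 = 22/5 = 4.4
  mean(Y) = (5 + 3 + 3 + 3 + 6) / 5 = 20/5 = 4
  x̄ = (4.4, 4),  deviation x̄ - mu_0 = (4.4, 4) - (2, 3) = (2.4, 1).

Step 2 — sample covariance matrix, S[i,j] = (1/(n-1)) · Σ_k (x_{k,i} - mean_i) · (x_{k,j} - mean_j), divisor n-1 = 4:
  S[X,X] = ((-0.4)·(-0.4) + (-2.4)·(-2.4) + (1.6)·(1.6) + (-3.4)·(-3.4) + (4.6)·(4.6)) / 4 = 41.2/4 = 10.3
  S[X,Y] = ((-0.4)·(1) + (-2.4)·(-1) + (1.6)·(-1) + (-3.4)·(-1) + (4.6)·(2)) / 4 = 13/4 = 3.25
  S[Y,Y] = ((1)·(1) + (-1)·(-1) + (-1)·(-1) + (-1)·(-1) + (2)·(2)) / 4 = 8/4 = 2
  S = [[10.3, 3.25],
 [3.25, 2]].

Step 3 — invert S. det(S) = 10.3·2 - (3.25)² = 10.0375.
  S^{-1} = (1/det) · [[d, -b], [-b, a]] = [[0.1993, -0.3238],
 [-0.3238, 1.0262]].

Step 4 — quadratic form (x̄ - mu_0)^T · S^{-1} · (x̄ - mu_0):
  S^{-1} · (x̄ - mu_0) = (0.1544, 0.2491),
  (x̄ - mu_0)^T · [...] = (2.4)·(0.1544) + (1)·(0.2491) = 0.6197.

Step 5 — scale by n: T² = 5 · 0.6197 = 3.0984.

T² ≈ 3.0984


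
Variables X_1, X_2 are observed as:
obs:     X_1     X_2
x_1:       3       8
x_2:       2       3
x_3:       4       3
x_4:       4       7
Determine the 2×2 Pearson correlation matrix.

Step 1 — column means:
  mean(X_1) = (3 + 2 + 4 + 4) / 4 = 13/4 = 3.25
  mean(X_2) = (8 + 3 + 3 + 7) / 4 = 21/4 = 5.25

Step 2 — sample variances and covariances s[i,j] = (1/(n-1)) · Σ_k (x_{k,i} - mean_i) · (x_{k,j} - mean_j), with n-1 = 3:
  s[X_1,X_1] = ((-0.25)·(-0.25) + (-1.25)·(-1.25) + (0.75)·(0.75) + (0.75)·(0.75)) / 3 = 2.75/3 = 0.9167
  s[X_1,X_2] = ((-0.25)·(2.75) + (-1.25)·(-2.25) + (0.75)·(-2.25) + (0.75)·(1.75)) / 3 = 1.75/3 = 0.5833
  s[X_2,X_2] = ((2.75)·(2.75) + (-2.25)·(-2.25) + (-2.25)·(-2.25) + (1.75)·(1.75)) / 3 = 20.75/3 = 6.9167
  Sample standard deviations s_i = √(s[i,i]):
  s(X_1) = √(0.9167) = 0.9574
  s(X_2) = √(6.9167) = 2.63

Step 3 — r_{ij} = s_{ij} / (s_i · s_j):
  r[X_1,X_1] = 1 (diagonal).
  r[X_1,X_2] = 0.5833 / (0.9574 · 2.63) = 0.5833 / 2.518 = 0.2317
  r[X_2,X_2] = 1 (diagonal).

R is symmetric with unit diagonal. Assembling:

R = [[1, 0.2317],
 [0.2317, 1]]


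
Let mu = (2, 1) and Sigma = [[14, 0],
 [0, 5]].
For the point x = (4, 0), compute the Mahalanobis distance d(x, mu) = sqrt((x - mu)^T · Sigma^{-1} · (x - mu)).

Step 1 — centre the observation: (x - mu) = (2, -1).

Step 2 — invert Sigma. det(Sigma) = 14·5 - (0)² = 70.
  Sigma^{-1} = (1/det) · [[d, -b], [-b, a]] = [[0.0714, 0],
 [0, 0.2]].

Step 3 — form the quadratic (x - mu)^T · Sigma^{-1} · (x - mu):
  Sigma^{-1} · (x - mu) = (0.1429, -0.2).
  (x - mu)^T · [Sigma^{-1} · (x - mu)] = (2)·(0.1429) + (-1)·(-0.2) = 0.4857.

Step 4 — take square root: d = √(0.4857) ≈ 0.6969.

d(x, mu) = √(0.4857) ≈ 0.6969


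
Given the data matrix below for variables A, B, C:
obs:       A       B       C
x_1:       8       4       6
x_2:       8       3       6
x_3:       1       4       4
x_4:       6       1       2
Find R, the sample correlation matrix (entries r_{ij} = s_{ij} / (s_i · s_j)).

Step 1 — column means:
  mean(A) = (8 + 8 + 1 + 6) / 4 = 23/4 = 5.75
  mean(B) = (4 + 3 + 4 + 1) / 4 = 12/4 = 3
  mean(C) = (6 + 6 + 4 + 2) / 4 = 18/4 = 4.5

Step 2 — sample variances and covariances s[i,j] = (1/(n-1)) · Σ_k (x_{k,i} - mean_i) · (x_{k,j} - mean_j), with n-1 = 3:
  s[A,A] = ((2.25)·(2.25) + (2.25)·(2.25) + (-4.75)·(-4.75) + (0.25)·(0.25)) / 3 = 32.75/3 = 10.9167
  s[A,B] = ((2.25)·(1) + (2.25)·(0) + (-4.75)·(1) + (0.25)·(-2)) / 3 = -3/3 = -1
  s[A,C] = ((2.25)·(1.5) + (2.25)·(1.5) + (-4.75)·(-0.5) + (0.25)·(-2.5)) / 3 = 8.5/3 = 2.8333
  s[B,B] = ((1)·(1) + (0)·(0) + (1)·(1) + (-2)·(-2)) / 3 = 6/3 = 2
  s[B,C] = ((1)·(1.5) + (0)·(1.5) + (1)·(-0.5) + (-2)·(-2.5)) / 3 = 6/3 = 2
  s[C,C] = ((1.5)·(1.5) + (1.5)·(1.5) + (-0.5)·(-0.5) + (-2.5)·(-2.5)) / 3 = 11/3 = 3.6667
  Sample standard deviations s_i = √(s[i,i]):
  s(A) = √(10.9167) = 3.304
  s(B) = √(2) = 1.4142
  s(C) = √(3.6667) = 1.9149

Step 3 — r_{ij} = s_{ij} / (s_i · s_j):
  r[A,A] = 1 (diagonal).
  r[A,B] = -1 / (3.304 · 1.4142) = -1 / 4.6726 = -0.214
  r[A,C] = 2.8333 / (3.304 · 1.9149) = 2.8333 / 6.3268 = 0.4478
  r[B,B] = 1 (diagonal).
  r[B,C] = 2 / (1.4142 · 1.9149) = 2 / 2.708 = 0.7385
  r[C,C] = 1 (diagonal).

R is symmetric with unit diagonal. Assembling:

R = [[1, -0.214, 0.4478],
 [-0.214, 1, 0.7385],
 [0.4478, 0.7385, 1]]


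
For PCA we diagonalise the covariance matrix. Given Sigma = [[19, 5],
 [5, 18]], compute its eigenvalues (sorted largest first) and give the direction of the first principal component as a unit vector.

Step 1 — characteristic polynomial of 2×2 Sigma:
  det(Sigma - λI) = λ² - trace · λ + det = 0.
  trace = 19 + 18 = 37, det = 19·18 - (5)² = 317.
Step 2 — discriminant:
  Δ = trace² - 4·det = 1369 - 1268 = 101.
Step 3 — eigenvalues:
  λ = (trace ± √Δ)/2 = (37 ± 10.0499)/2,
  λ_1 = 23.5249,  λ_2 = 13.4751.

Step 4 — unit eigenvector for λ_1: solve (Sigma - λ_1 I)v = 0. First row:
  (19 - 23.5249)·v_x + (5)·v_y = 0, i.e. (-4.5249)·v_x + (5)·v_y = 0,
  so v ∝ (b, λ_1 - a) = (5, 4.5249) = u.
  ||u|| = √((5)² + (4.5249)²) = √(45.4751) ≈ 6.7435,
  v_1 = u/||u|| ≈ (0.7415, 0.671) (||v_1|| = 1).

λ_1 = 23.5249,  λ_2 = 13.4751;  v_1 ≈ (0.7415, 0.671)


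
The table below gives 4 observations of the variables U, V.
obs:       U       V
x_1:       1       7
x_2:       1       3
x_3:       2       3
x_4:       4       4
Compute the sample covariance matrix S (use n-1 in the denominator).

Step 1 — column means:
  mean(U) = (1 + 1 + 2 + 4) / 4 = 8/4 = 2
  mean(V) = (7 + 3 + 3 + 4) / 4 = 17/4 = 4.25

Step 2 — sample covariance S[i,j] = (1/(n-1)) · Σ_k (x_{k,i} - mean_i) · (x_{k,j} - mean_j), with n-1 = 3.
  S[U,U] = ((-1)·(-1) + (-1)·(-1) + (0)·(0) + (2)·(2)) / 3 = 6/3 = 2
  S[U,V] = ((-1)·(2.75) + (-1)·(-1.25) + (0)·(-1.25) + (2)·(-0.25)) / 3 = -2/3 = -0.6667
  S[V,V] = ((2.75)·(2.75) + (-1.25)·(-1.25) + (-1.25)·(-1.25) + (-0.25)·(-0.25)) / 3 = 10.75/3 = 3.5833

S is symmetric (S[j,i] = S[i,j]). Assembling:

S = [[2, -0.6667],
 [-0.6667, 3.5833]]


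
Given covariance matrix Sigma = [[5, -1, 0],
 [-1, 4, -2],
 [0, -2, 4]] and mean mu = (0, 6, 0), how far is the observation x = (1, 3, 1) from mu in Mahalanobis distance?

Step 1 — centre the observation: (x - mu) = (1, -3, 1).

Step 2 — invert Sigma (cofactor / det for 3×3, or solve directly):
  Sigma^{-1} = [[0.2143, 0.0714, 0.0357],
 [0.0714, 0.3571, 0.1786],
 [0.0357, 0.1786, 0.3393]].

Step 3 — form the quadratic (x - mu)^T · Sigma^{-1} · (x - mu):
  Sigma^{-1} · (x - mu) = (0.0357, -0.8214, -0.1607).
  (x - mu)^T · [Sigma^{-1} · (x - mu)] = (1)·(0.0357) + (-3)·(-0.8214) + (1)·(-0.1607) = 2.3393.

Step 4 — take square root: d = √(2.3393) ≈ 1.5295.

d(x, mu) = √(2.3393) ≈ 1.5295


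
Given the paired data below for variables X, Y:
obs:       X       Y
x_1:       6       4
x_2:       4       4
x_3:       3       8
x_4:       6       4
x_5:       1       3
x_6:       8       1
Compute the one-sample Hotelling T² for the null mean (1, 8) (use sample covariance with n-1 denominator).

Step 1 — sample mean vector:
  mean(X) = (6 + 4 + 3 + 6 + 1 + 8) / 6 = 28/6 = 4.6667
  mean(Y) = (4 + 4 + 8 + 4 + 3 + 1) / 6 = 24/6 = 4
  x̄ = (4.6667, 4),  deviation x̄ - mu_0 = (4.6667, 4) - (1, 8) = (3.6667, -4).

Step 2 — sample covariance matrix, S[i,j] = (1/(n-1)) · Σ_k (x_{k,i} - mean_i) · (x_{k,j} - mean_j), divisor n-1 = 5:
  S[X,X] = ((1.3333)·(1.3333) + (-0.6667)·(-0.6667) + (-1.6667)·(-1.6667) + (1.3333)·(1.3333) + (-3.6667)·(-3.6667) + (3.3333)·(3.3333)) / 5 = 31.3333/5 = 6.2667
  S[X,Y] = ((1.3333)·(0) + (-0.6667)·(0) + (-1.6667)·(4) + (1.3333)·(0) + (-3.6667)·(-1) + (3.3333)·(-3)) / 5 = -13/5 = -2.6
  S[Y,Y] = ((0)·(0) + (0)·(0) + (4)·(4) + (0)·(0) + (-1)·(-1) + (-3)·(-3)) / 5 = 26/5 = 5.2
  S = [[6.2667, -2.6],
 [-2.6, 5.2]].

Step 3 — invert S. det(S) = 6.2667·5.2 - (-2.6)² = 25.8267.
  S^{-1} = (1/det) · [[d, -b], [-b, a]] = [[0.2013, 0.1007],
 [0.1007, 0.2426]].

Step 4 — quadratic form (x̄ - mu_0)^T · S^{-1} · (x̄ - mu_0):
  S^{-1} · (x̄ - mu_0) = (0.3356, -0.6014),
  (x̄ - mu_0)^T · [...] = (3.6667)·(0.3356) + (-4)·(-0.6014) = 3.6362.

Step 5 — scale by n: T² = 6 · 3.6362 = 21.8172.

T² ≈ 21.8172


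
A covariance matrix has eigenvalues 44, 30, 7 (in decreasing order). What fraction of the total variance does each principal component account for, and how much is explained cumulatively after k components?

Step 1 — total variance = trace(Sigma) = Σ λ_i = 44 + 30 + 7 = 81.

Step 2 — fraction explained by component i = λ_i / Σ λ:
  PC1: 44/81 = 0.5432
  PC2: 30/81 = 0.3704
  PC3: 7/81 = 0.0864

Step 3 — cumulative fraction after k components = (λ_1 + ... + λ_k) / Σ λ:
  k = 1: 44/81 = 0.5432
  k = 2: (44 + 30)/81 = 74/81 = 0.9136
  k = 3: (44 + 30 + 7)/81 = 81/81 = 1

Summary (fraction, with percent):

explained: PC1 0.5432 (54.32%), PC2 0.3704 (37.04%), PC3 0.0864 (8.64%);  cumulative: 0.5432, 0.9136, 1


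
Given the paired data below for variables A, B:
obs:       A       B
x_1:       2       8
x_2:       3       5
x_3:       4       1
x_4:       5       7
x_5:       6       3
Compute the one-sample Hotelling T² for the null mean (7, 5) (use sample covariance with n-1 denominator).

Step 1 — sample mean vector:
  mean(A) = (2 + 3 + 4 + 5 + 6) / 5 = 20/5 = 4
  mean(B) = (8 + 5 + 1 + 7 + 3) / 5 = 24/5 = 4.8
  x̄ = (4, 4.8),  deviation x̄ - mu_0 = (4, 4.8) - (7, 5) = (-3, -0.2).

Step 2 — sample covariance matrix, S[i,j] = (1/(n-1)) · Σ_k (x_{k,i} - mean_i) · (x_{k,j} - mean_j), divisor n-1 = 4:
  S[A,A] = ((-2)·(-2) + (-1)·(-1) + (0)·(0) + (1)·(1) + (2)·(2)) / 4 = 10/4 = 2.5
  S[A,B] = ((-2)·(3.2) + (-1)·(0.2) + (0)·(-3.8) + (1)·(2.2) + (2)·(-1.8)) / 4 = -8/4 = -2
  S[B,B] = ((3.2)·(3.2) + (0.2)·(0.2) + (-3.8)·(-3.8) + (2.2)·(2.2) + (-1.8)·(-1.8)) / 4 = 32.8/4 = 8.2
  S = [[2.5, -2],
 [-2, 8.2]].

Step 3 — invert S. det(S) = 2.5·8.2 - (-2)² = 16.5.
  S^{-1} = (1/det) · [[d, -b], [-b, a]] = [[0.497, 0.1212],
 [0.1212, 0.1515]].

Step 4 — quadratic form (x̄ - mu_0)^T · S^{-1} · (x̄ - mu_0):
  S^{-1} · (x̄ - mu_0) = (-1.5152, -0.3939),
  (x̄ - mu_0)^T · [...] = (-3)·(-1.5152) + (-0.2)·(-0.3939) = 4.6242.

Step 5 — scale by n: T² = 5 · 4.6242 = 23.1212.

T² ≈ 23.1212


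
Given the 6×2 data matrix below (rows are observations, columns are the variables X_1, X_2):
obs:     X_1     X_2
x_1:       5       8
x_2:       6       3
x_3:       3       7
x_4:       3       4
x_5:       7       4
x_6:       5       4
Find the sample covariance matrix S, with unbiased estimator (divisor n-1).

Step 1 — column means:
  mean(X_1) = (5 + 6 + 3 + 3 + 7 + 5) / 6 = 29/6 = 4.8333
  mean(X_2) = (8 + 3 + 7 + 4 + 4 + 4) / 6 = 30/6 = 5

Step 2 — sample covariance S[i,j] = (1/(n-1)) · Σ_k (x_{k,i} - mean_i) · (x_{k,j} - mean_j), with n-1 = 5.
  S[X_1,X_1] = ((0.1667)·(0.1667) + (1.1667)·(1.1667) + (-1.8333)·(-1.8333) + (-1.8333)·(-1.8333) + (2.1667)·(2.1667) + (0.1667)·(0.1667)) / 5 = 12.8333/5 = 2.5667
  S[X_1,X_2] = ((0.1667)·(3) + (1.1667)·(-2) + (-1.8333)·(2) + (-1.8333)·(-1) + (2.1667)·(-1) + (0.1667)·(-1)) / 5 = -6/5 = -1.2
  S[X_2,X_2] = ((3)·(3) + (-2)·(-2) + (2)·(2) + (-1)·(-1) + (-1)·(-1) + (-1)·(-1)) / 5 = 20/5 = 4

S is symmetric (S[j,i] = S[i,j]). Assembling:

S = [[2.5667, -1.2],
 [-1.2, 4]]


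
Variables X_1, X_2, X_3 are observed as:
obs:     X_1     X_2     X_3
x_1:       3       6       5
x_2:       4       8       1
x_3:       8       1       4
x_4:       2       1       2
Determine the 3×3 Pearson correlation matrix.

Step 1 — column means:
  mean(X_1) = (3 + 4 + 8 + 2) / 4 = 17/4 = 4.25
  mean(X_2) = (6 + 8 + 1 + 1) / 4 = 16/4 = 4
  mean(X_3) = (5 + 1 + 4 + 2) / 4 = 12/4 = 3

Step 2 — sample variances and covariances s[i,j] = (1/(n-1)) · Σ_k (x_{k,i} - mean_i) · (x_{k,j} - mean_j), with n-1 = 3:
  s[X_1,X_1] = ((-1.25)·(-1.25) + (-0.25)·(-0.25) + (3.75)·(3.75) + (-2.25)·(-2.25)) / 3 = 20.75/3 = 6.9167
  s[X_1,X_2] = ((-1.25)·(2) + (-0.25)·(4) + (3.75)·(-3) + (-2.25)·(-3)) / 3 = -8/3 = -2.6667
  s[X_1,X_3] = ((-1.25)·(2) + (-0.25)·(-2) + (3.75)·(1) + (-2.25)·(-1)) / 3 = 4/3 = 1.3333
  s[X_2,X_2] = ((2)·(2) + (4)·(4) + (-3)·(-3) + (-3)·(-3)) / 3 = 38/3 = 12.6667
  s[X_2,X_3] = ((2)·(2) + (4)·(-2) + (-3)·(1) + (-3)·(-1)) / 3 = -4/3 = -1.3333
  s[X_3,X_3] = ((2)·(2) + (-2)·(-2) + (1)·(1) + (-1)·(-1)) / 3 = 10/3 = 3.3333
  Sample standard deviations s_i = √(s[i,i]):
  s(X_1) = √(6.9167) = 2.63
  s(X_2) = √(12.6667) = 3.559
  s(X_3) = √(3.3333) = 1.8257

Step 3 — r_{ij} = s_{ij} / (s_i · s_j):
  r[X_1,X_1] = 1 (diagonal).
  r[X_1,X_2] = -2.6667 / (2.63 · 3.559) = -2.6667 / 9.3601 = -0.2849
  r[X_1,X_3] = 1.3333 / (2.63 · 1.8257) = 1.3333 / 4.8016 = 0.2777
  r[X_2,X_2] = 1 (diagonal).
  r[X_2,X_3] = -1.3333 / (3.559 · 1.8257) = -1.3333 / 6.4979 = -0.2052
  r[X_3,X_3] = 1 (diagonal).

R is symmetric with unit diagonal. Assembling:

R = [[1, -0.2849, 0.2777],
 [-0.2849, 1, -0.2052],
 [0.2777, -0.2052, 1]]


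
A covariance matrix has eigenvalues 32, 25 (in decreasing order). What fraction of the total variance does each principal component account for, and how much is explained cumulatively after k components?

Step 1 — total variance = trace(Sigma) = Σ λ_i = 32 + 25 = 57.

Step 2 — fraction explained by component i = λ_i / Σ λ:
  PC1: 32/57 = 0.5614
  PC2: 25/57 = 0.4386

Step 3 — cumulative fraction after k components = (λ_1 + ... + λ_k) / Σ λ:
  k = 1: 32/57 = 0.5614
  k = 2: (32 + 25)/57 = 57/57 = 1

Summary (fraction, with percent):

explained: PC1 0.5614 (56.14%), PC2 0.4386 (43.86%);  cumulative: 0.5614, 1


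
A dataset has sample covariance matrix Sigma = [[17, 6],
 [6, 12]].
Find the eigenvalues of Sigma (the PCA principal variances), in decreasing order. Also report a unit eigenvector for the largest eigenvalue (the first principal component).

Step 1 — characteristic polynomial of 2×2 Sigma:
  det(Sigma - λI) = λ² - trace · λ + det = 0.
  trace = 17 + 12 = 29, det = 17·12 - (6)² = 168.
Step 2 — discriminant:
  Δ = trace² - 4·det = 841 - 672 = 169.
Step 3 — eigenvalues:
  λ = (trace ± √Δ)/2 = (29 ± 13)/2,
  λ_1 = 21,  λ_2 = 8.

Step 4 — unit eigenvector for λ_1: solve (Sigma - λ_1 I)v = 0. First row:
  (17 - 21)·v_x + (6)·v_y = 0, i.e. (-4)·v_x + (6)·v_y = 0,
  so v ∝ (b, λ_1 - a) = (6, 4) = u.
  ||u|| = √((6)² + (4)²) = √(52) ≈ 7.2111,
  v_1 = u/||u|| ≈ (0.8321, 0.5547) (||v_1|| = 1).

λ_1 = 21,  λ_2 = 8;  v_1 ≈ (0.8321, 0.5547)
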